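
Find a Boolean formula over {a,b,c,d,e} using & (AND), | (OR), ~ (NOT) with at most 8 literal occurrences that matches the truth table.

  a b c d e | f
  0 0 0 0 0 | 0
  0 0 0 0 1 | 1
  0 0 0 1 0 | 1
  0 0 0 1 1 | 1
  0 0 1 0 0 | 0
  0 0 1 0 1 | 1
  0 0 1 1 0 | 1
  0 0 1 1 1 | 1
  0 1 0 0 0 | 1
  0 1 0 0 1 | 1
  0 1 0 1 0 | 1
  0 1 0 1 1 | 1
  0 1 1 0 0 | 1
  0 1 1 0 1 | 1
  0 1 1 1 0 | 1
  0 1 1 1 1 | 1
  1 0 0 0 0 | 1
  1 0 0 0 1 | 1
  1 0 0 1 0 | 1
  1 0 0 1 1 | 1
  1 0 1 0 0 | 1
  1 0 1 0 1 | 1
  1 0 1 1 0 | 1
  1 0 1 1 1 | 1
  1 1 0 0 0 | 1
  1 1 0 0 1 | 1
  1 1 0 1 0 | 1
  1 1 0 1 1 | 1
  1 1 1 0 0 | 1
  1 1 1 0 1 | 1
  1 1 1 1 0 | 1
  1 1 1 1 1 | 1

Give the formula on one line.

((b | d) | ((a & ~e) | e))

  (b | d) = 00110011111111110011001111111111
  ~e = 10101010101010101010101010101010
  (a & ~e) = 00000000000000001010101010101010
  ((a & ~e) | e) = 01010101010101011111111111111111
  ((b | d) | ((a & ~e) | e)) = 01110111111111111111111111111111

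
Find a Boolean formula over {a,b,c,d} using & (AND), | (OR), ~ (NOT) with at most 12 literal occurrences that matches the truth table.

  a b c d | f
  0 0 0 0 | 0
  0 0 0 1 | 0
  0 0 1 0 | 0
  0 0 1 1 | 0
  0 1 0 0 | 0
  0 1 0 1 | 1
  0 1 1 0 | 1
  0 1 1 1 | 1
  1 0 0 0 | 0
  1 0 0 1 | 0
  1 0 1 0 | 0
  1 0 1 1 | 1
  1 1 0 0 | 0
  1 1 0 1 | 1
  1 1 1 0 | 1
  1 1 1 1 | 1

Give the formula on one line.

  (d & b) = 0000010100000101
  (d | b) = 0101111101011111
  (c & (d | b)) = 0001001100010011
  ~d = 1010101010101010
  (~d | a) = 1010101011111111
  ((~d | a) | (d & b)) = 1010111111111111
  ((c & (d | b)) & ((~d | a) | (d & b))) = 0000001100010011
  ((d & b) | ((c & (d | b)) & ((~d | a) | (d & b)))) = 0000011100010111

((d & b) | ((c & (d | b)) & ((~d | a) | (d & b))))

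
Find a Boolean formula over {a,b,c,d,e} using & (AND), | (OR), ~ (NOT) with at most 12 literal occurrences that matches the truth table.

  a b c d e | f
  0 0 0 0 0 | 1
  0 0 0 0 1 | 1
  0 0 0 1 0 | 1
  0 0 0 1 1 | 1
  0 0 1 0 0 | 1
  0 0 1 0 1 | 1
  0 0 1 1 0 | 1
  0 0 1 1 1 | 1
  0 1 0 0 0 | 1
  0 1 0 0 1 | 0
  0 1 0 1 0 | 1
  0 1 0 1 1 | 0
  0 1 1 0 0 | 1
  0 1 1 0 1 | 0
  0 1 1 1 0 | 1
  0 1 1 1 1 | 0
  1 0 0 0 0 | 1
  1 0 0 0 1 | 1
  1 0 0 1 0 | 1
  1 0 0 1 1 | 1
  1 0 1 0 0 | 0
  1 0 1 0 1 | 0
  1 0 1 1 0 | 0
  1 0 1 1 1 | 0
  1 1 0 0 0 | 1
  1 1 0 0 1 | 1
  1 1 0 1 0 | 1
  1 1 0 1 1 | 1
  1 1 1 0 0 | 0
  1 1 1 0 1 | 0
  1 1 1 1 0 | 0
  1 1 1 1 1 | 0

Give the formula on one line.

(((~e | ~b) | ((a & e) & (d | (~c | b)))) & (~c | ~a))

  ~e = 10101010101010101010101010101010
  ~b = 11111111000000001111111100000000
  (~e | ~b) = 11111111101010101111111110101010
  (a & e) = 00000000000000000101010101010101
  ~c = 11110000111100001111000011110000
  (~c | b) = 11110000111111111111000011111111
  (d | (~c | b)) = 11110011111111111111001111111111
  ((a & e) & (d | (~c | b))) = 00000000000000000101000101010101
  ((~e | ~b) | ((a & e) & (d | (~c | b)))) = 11111111101010101111111111111111
  ~a = 11111111111111110000000000000000
  (~c | ~a) = 11111111111111111111000011110000
  (((~e | ~b) | ((a & e) & (d | (~c | b)))) & (~c | ~a)) = 11111111101010101111000011110000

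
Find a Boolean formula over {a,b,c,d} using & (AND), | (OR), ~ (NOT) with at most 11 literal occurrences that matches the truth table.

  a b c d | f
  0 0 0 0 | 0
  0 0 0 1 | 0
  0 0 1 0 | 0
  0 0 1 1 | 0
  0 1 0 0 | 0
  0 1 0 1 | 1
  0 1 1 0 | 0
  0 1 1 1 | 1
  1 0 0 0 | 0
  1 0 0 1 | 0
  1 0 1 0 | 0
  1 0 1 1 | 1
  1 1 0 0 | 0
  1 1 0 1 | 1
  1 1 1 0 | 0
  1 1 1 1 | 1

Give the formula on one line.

((d & ((b | ~d) | c)) & (b | ((c | d) & a)))

  ~d = 1010101010101010
  (b | ~d) = 1010111110101111
  ((b | ~d) | c) = 1011111110111111
  (d & ((b | ~d) | c)) = 0001010100010101
  (c | d) = 0111011101110111
  ((c | d) & a) = 0000000001110111
  (b | ((c | d) & a)) = 0000111101111111
  ((d & ((b | ~d) | c)) & (b | ((c | d) & a))) = 0000010100010101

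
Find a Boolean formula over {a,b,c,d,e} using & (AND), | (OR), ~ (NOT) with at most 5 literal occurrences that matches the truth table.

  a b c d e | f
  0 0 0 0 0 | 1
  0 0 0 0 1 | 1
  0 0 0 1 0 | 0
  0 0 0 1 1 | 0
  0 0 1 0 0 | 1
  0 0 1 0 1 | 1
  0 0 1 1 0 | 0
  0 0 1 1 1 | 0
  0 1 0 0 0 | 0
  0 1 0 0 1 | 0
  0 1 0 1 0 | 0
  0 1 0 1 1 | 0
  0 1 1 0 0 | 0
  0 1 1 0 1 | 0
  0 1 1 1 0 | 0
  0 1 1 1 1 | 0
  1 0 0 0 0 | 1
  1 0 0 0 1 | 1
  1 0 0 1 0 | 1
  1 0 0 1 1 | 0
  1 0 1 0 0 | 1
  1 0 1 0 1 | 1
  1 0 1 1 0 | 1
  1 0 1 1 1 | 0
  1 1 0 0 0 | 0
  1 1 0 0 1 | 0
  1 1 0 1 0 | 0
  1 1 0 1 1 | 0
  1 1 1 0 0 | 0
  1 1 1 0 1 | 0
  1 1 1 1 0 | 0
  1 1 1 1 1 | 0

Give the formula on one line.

(((~e & a) | ~d) & ~b)

  ~e = 10101010101010101010101010101010
  (~e & a) = 00000000000000001010101010101010
  ~d = 11001100110011001100110011001100
  ((~e & a) | ~d) = 11001100110011001110111011101110
  ~b = 11111111000000001111111100000000
  (((~e & a) | ~d) & ~b) = 11001100000000001110111000000000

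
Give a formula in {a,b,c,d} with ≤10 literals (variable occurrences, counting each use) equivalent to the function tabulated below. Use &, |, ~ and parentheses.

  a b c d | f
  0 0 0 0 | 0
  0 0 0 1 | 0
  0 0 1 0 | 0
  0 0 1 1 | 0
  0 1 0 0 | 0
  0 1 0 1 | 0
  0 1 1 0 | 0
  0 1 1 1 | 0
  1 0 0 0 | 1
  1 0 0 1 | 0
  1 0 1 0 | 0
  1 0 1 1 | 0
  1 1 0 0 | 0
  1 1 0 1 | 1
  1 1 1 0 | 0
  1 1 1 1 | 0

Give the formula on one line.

  ~c = 1100110011001100
  (d & b) = 0000010100000101
  ~b = 1111000011110000
  (d | ~b) = 1111010111110101
  ~d = 1010101010101010
  ((d | ~b) & ~d) = 1010000010100000
  ((d & b) | ((d | ~b) & ~d)) = 1010010110100101
  (~c & ((d & b) | ((d | ~b) & ~d))) = 1000010010000100
  (c | a) = 0011001111111111
  ((~c & ((d & b) | ((d | ~b) & ~d))) & (c | a)) = 0000000010000100

((~c & ((d & b) | ((d | ~b) & ~d))) & (c | a))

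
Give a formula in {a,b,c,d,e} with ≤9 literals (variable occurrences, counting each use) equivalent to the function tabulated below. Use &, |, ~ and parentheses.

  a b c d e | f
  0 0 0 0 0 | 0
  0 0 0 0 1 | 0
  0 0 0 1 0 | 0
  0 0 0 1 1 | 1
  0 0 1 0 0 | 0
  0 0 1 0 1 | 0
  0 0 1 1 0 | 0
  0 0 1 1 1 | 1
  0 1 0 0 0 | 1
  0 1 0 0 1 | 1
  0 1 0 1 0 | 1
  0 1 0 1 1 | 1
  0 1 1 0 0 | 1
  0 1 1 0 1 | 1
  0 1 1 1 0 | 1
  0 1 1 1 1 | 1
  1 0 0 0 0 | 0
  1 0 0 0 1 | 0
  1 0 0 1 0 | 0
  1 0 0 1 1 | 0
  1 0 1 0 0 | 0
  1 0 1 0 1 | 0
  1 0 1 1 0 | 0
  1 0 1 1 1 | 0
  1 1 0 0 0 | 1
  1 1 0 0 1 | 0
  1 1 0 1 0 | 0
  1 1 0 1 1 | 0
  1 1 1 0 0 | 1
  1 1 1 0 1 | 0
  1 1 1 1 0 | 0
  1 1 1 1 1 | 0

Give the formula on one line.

(((~e & ~d) & b) | (~a & (b | (e & d))))

  ~e = 10101010101010101010101010101010
  ~d = 11001100110011001100110011001100
  (~e & ~d) = 10001000100010001000100010001000
  ((~e & ~d) & b) = 00000000100010000000000010001000
  ~a = 11111111111111110000000000000000
  (e & d) = 00010001000100010001000100010001
  (b | (e & d)) = 00010001111111110001000111111111
  (~a & (b | (e & d))) = 00010001111111110000000000000000
  (((~e & ~d) & b) | (~a & (b | (e & d)))) = 00010001111111110000000010001000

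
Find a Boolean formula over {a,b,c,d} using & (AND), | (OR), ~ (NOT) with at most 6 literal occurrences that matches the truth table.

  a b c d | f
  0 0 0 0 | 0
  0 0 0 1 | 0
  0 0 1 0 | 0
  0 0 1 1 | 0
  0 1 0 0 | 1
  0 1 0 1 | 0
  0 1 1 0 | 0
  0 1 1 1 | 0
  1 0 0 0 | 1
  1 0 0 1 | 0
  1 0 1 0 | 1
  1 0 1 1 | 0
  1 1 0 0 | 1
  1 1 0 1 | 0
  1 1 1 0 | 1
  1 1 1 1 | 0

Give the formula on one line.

(((b & ~d) & ~c) | (~d & a))

  ~d = 1010101010101010
  (b & ~d) = 0000101000001010
  ~c = 1100110011001100
  ((b & ~d) & ~c) = 0000100000001000
  (~d & a) = 0000000010101010
  (((b & ~d) & ~c) | (~d & a)) = 0000100010101010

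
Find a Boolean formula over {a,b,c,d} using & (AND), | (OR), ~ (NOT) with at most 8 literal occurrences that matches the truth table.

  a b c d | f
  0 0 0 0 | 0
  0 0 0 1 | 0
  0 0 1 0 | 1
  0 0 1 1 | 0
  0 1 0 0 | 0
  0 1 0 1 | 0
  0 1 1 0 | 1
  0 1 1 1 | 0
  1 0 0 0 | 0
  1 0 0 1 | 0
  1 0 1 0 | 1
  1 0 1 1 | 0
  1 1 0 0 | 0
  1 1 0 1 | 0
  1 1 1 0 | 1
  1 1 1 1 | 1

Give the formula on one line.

((~d | ((d & b) & a)) & c)

  ~d = 1010101010101010
  (d & b) = 0000010100000101
  ((d & b) & a) = 0000000000000101
  (~d | ((d & b) & a)) = 1010101010101111
  ((~d | ((d & b) & a)) & c) = 0010001000100011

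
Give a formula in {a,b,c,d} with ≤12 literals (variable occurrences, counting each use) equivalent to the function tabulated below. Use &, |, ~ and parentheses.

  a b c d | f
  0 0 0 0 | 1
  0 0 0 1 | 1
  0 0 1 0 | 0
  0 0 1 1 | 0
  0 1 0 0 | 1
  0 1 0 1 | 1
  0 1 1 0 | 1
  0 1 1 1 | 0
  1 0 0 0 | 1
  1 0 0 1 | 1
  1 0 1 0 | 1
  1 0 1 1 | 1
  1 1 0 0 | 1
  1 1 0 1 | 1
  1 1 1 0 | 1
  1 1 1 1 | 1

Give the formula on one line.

  (c & d) = 0001000100010001
  ~d = 1010101010101010
  ((c & d) | ~d) = 1011101110111011
  ~a = 1111111100000000
  (~a & b) = 0000111100000000
  (((c & d) | ~d) & (~a & b)) = 0000101100000000
  (~d | a) = 1010101011111111
  ((((c & d) | ~d) & (~a & b)) & (~d | a)) = 0000101000000000
  ~c = 1100110011001100
  (~c | a) = 1100110011111111
  (((((c & d) | ~d) & (~a & b)) & (~d | a)) | (~c | a)) = 1100111011111111

(((((c & d) | ~d) & (~a & b)) & (~d | a)) | (~c | a))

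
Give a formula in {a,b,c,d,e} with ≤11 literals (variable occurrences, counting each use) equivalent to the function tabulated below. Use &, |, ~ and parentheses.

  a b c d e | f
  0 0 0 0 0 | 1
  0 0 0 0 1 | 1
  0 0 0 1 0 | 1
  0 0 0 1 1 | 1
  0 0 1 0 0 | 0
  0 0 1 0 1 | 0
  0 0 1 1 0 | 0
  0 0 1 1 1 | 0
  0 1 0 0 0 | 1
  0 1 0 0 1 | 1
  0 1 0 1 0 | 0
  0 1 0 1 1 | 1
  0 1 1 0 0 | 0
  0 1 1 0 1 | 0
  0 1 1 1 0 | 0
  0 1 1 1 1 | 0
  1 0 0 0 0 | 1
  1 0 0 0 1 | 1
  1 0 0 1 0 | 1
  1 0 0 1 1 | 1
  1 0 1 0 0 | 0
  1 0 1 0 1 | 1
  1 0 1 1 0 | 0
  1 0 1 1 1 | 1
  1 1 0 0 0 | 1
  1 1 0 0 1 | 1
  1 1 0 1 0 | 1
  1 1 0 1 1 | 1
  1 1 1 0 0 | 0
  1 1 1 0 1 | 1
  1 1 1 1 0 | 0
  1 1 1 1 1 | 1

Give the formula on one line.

  ~b = 11111111000000001111111100000000
  ~d = 11001100110011001100110011001100
  (~d | e) = 11011101110111011101110111011101
  (~b | (~d | e)) = 11111111110111011111111111011101
  ~a = 11111111111111110000000000000000
  ((~b | (~d | e)) & ~a) = 11111111110111010000000000000000
  (((~b | (~d | e)) & ~a) | a) = 11111111110111011111111111111111
  (a & e) = 00000000000000000101010101010101
  ~c = 11110000111100001111000011110000
  ((a & e) | ~c) = 11110000111100001111010111110101
  ((((~b | (~d | e)) & ~a) | a) & ((a & e) | ~c)) = 11110000110100001111010111110101

((((~b | (~d | e)) & ~a) | a) & ((a & e) | ~c))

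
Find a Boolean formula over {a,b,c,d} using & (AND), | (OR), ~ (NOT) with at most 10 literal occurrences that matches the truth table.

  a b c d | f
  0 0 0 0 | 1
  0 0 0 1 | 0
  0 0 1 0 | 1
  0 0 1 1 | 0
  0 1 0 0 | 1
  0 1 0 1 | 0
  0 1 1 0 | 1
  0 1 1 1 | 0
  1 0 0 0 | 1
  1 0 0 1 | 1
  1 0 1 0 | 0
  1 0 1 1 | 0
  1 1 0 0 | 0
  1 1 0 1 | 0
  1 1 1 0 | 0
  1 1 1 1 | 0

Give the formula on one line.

  ~a = 1111111100000000
  ~d = 1010101010101010
  (a | ~d) = 1010101011111111
  (~a & (a | ~d)) = 1010101000000000
  ~b = 1111000011110000
  (~b | c) = 1111001111110011
  ~c = 1100110011001100
  ((~b | c) & ~c) = 1100000011000000
  (a & (~b | c)) = 0000000011110011
  (((~b | c) & ~c) & (a & (~b | c))) = 0000000011000000
  ((~a & (a | ~d)) | (((~b | c) & ~c) & (a & (~b | c)))) = 1010101011000000

((~a & (a | ~d)) | (((~b | c) & ~c) & (a & (~b | c))))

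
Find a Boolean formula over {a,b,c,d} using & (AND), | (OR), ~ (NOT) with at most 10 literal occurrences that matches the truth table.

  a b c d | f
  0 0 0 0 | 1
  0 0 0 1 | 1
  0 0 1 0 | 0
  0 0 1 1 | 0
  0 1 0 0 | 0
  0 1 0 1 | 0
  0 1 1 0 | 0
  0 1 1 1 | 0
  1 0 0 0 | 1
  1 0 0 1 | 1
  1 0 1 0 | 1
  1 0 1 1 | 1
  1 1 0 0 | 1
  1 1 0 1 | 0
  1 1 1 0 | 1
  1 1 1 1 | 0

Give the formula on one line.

  (a & c) = 0000000000110011
  ~b = 1111000011110000
  (~b | a) = 1111000011111111
  ~c = 1100110011001100
  ((~b | a) & ~c) = 1100000011001100
  ((a & c) | ((~b | a) & ~c)) = 1100000011111111
  ~d = 1010101010101010
  (~d | ~b) = 1111101011111010
  (((a & c) | ((~b | a) & ~c)) & (~d | ~b)) = 1100000011111010

(((a & c) | ((~b | a) & ~c)) & (~d | ~b))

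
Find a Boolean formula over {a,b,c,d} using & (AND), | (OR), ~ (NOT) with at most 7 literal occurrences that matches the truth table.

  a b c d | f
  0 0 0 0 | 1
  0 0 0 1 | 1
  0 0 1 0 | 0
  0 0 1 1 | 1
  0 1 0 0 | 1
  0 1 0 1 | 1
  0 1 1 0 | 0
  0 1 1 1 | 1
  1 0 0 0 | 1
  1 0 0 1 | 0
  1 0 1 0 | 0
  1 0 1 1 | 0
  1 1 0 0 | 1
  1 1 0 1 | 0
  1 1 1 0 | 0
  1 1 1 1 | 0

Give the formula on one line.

  ~d = 1010101010101010
  ~a = 1111111100000000
  (~d | ~a) = 1111111110101010
  ~c = 1100110011001100
  (d | ~c) = 1101110111011101
  ((~d | ~a) & (d | ~c)) = 1101110110001000

((~d | ~a) & (d | ~c))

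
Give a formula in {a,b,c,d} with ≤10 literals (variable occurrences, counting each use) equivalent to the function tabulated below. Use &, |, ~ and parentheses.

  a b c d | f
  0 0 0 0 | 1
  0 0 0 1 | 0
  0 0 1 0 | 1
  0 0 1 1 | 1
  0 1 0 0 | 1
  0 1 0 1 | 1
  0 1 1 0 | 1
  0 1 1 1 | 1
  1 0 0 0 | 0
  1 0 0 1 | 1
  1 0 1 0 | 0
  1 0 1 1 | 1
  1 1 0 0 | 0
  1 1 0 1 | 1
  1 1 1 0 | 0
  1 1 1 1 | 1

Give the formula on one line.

  ~d = 1010101010101010
  (c | ~d) = 1011101110111011
  ~a = 1111111100000000
  ((c | ~d) & ~a) = 1011101100000000
  (d & a) = 0000000001010101
  (b & ~a) = 0000111100000000
  (~d | (b & ~a)) = 1010111110101010
  (~a & (~d | (b & ~a))) = 1010111100000000
  ((d & a) | (~a & (~d | (b & ~a)))) = 1010111101010101
  (((c | ~d) & ~a) | ((d & a) | (~a & (~d | (b & ~a))))) = 1011111101010101

(((c | ~d) & ~a) | ((d & a) | (~a & (~d | (b & ~a)))))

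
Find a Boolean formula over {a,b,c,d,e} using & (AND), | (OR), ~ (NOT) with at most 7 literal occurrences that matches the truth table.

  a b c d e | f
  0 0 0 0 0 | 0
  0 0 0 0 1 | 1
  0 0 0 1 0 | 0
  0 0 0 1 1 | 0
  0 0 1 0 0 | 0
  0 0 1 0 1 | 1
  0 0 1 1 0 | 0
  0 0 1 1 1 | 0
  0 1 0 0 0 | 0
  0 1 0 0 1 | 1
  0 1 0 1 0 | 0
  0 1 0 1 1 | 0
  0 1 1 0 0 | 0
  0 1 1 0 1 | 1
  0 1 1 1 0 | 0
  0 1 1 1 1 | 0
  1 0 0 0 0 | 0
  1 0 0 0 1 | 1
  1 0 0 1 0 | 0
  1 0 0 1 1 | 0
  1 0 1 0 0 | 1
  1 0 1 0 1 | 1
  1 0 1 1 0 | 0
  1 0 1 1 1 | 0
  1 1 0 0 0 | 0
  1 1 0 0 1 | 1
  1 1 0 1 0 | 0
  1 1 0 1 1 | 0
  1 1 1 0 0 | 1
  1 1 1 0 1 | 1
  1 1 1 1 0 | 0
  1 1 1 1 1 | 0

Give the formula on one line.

((e | (a & (~e & c))) & ~d)

  ~e = 10101010101010101010101010101010
  (~e & c) = 00001010000010100000101000001010
  (a & (~e & c)) = 00000000000000000000101000001010
  (e | (a & (~e & c))) = 01010101010101010101111101011111
  ~d = 11001100110011001100110011001100
  ((e | (a & (~e & c))) & ~d) = 01000100010001000100110001001100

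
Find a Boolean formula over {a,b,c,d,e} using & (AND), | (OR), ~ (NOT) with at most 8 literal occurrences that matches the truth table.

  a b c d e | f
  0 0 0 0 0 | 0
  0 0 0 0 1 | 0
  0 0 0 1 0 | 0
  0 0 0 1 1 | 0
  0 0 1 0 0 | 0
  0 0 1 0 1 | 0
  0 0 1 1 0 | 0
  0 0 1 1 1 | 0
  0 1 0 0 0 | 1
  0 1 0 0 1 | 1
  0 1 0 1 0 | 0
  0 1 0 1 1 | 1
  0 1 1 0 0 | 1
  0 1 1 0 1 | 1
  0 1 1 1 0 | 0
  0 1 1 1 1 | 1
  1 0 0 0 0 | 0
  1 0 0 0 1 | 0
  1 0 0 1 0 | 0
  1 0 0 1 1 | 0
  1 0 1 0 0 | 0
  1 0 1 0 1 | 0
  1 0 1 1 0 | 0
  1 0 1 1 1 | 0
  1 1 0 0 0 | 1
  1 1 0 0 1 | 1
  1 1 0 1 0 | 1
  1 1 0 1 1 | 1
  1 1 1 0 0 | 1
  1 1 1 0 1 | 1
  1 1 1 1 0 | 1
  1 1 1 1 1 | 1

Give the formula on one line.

(((b & ((~b | ~e) | d)) & (a | e)) | (~d & b))

  ~b = 11111111000000001111111100000000
  ~e = 10101010101010101010101010101010
  (~b | ~e) = 11111111101010101111111110101010
  ((~b | ~e) | d) = 11111111101110111111111110111011
  (b & ((~b | ~e) | d)) = 00000000101110110000000010111011
  (a | e) = 01010101010101011111111111111111
  ((b & ((~b | ~e) | d)) & (a | e)) = 00000000000100010000000010111011
  ~d = 11001100110011001100110011001100
  (~d & b) = 00000000110011000000000011001100
  (((b & ((~b | ~e) | d)) & (a | e)) | (~d & b)) = 00000000110111010000000011111111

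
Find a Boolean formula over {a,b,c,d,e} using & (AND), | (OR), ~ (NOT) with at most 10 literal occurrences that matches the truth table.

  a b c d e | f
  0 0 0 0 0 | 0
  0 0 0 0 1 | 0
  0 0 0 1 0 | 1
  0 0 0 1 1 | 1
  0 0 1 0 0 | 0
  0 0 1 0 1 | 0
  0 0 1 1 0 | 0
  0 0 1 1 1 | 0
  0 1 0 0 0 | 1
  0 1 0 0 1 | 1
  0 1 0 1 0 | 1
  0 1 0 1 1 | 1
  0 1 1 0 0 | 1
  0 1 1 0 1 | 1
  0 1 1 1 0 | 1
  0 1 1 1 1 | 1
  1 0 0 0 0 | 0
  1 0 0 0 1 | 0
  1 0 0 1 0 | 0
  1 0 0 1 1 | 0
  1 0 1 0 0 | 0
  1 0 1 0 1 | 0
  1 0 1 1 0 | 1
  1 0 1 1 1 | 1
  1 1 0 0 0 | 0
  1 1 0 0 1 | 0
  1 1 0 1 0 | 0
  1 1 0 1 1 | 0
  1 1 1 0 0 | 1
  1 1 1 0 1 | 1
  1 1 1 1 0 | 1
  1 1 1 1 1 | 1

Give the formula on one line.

((c | ~a) & ((((a | ~c) & d) | (b & a)) | b))

  ~a = 11111111111111110000000000000000
  (c | ~a) = 11111111111111110000111100001111
  ~c = 11110000111100001111000011110000
  (a | ~c) = 11110000111100001111111111111111
  ((a | ~c) & d) = 00110000001100000011001100110011
  (b & a) = 00000000000000000000000011111111
  (((a | ~c) & d) | (b & a)) = 00110000001100000011001111111111
  ((((a | ~c) & d) | (b & a)) | b) = 00110000111111110011001111111111
  ((c | ~a) & ((((a | ~c) & d) | (b & a)) | b)) = 00110000111111110000001100001111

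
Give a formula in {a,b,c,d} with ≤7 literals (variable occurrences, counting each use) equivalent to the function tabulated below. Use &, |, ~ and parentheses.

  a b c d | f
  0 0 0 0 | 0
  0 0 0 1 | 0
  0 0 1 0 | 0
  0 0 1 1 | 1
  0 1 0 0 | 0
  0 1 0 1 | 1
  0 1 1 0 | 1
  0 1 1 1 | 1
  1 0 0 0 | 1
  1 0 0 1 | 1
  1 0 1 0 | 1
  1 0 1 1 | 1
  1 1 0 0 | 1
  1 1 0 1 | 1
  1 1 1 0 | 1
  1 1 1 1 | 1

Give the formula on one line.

  (d | c) = 0111011101110111
  ((d | c) & b) = 0000011100000111
  (c | a) = 0011001111111111
  (d | a) = 0101010111111111
  ((c | a) & (d | a)) = 0001000111111111
  (((d | c) & b) | ((c | a) & (d | a))) = 0001011111111111

(((d | c) & b) | ((c | a) & (d | a)))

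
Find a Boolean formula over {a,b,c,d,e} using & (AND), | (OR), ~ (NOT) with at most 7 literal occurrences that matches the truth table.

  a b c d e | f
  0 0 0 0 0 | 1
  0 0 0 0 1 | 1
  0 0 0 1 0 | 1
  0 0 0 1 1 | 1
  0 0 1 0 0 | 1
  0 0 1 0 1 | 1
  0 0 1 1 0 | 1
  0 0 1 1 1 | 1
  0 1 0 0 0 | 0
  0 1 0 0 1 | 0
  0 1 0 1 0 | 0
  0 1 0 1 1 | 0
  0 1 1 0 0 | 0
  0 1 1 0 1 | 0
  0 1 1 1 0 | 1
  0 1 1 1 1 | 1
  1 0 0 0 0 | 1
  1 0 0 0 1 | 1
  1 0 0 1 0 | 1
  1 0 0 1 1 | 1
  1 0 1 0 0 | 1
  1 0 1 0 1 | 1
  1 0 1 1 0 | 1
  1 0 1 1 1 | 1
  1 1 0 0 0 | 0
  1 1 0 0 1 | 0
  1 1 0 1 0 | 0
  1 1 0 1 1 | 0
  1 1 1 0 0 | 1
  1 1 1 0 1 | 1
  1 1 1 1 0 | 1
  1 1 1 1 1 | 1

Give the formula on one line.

(((c & (~c | a)) | (d | ~b)) & (c | ~b))

  ~c = 11110000111100001111000011110000
  (~c | a) = 11110000111100001111111111111111
  (c & (~c | a)) = 00000000000000000000111100001111
  ~b = 11111111000000001111111100000000
  (d | ~b) = 11111111001100111111111100110011
  ((c & (~c | a)) | (d | ~b)) = 11111111001100111111111100111111
  (c | ~b) = 11111111000011111111111100001111
  (((c & (~c | a)) | (d | ~b)) & (c | ~b)) = 11111111000000111111111100001111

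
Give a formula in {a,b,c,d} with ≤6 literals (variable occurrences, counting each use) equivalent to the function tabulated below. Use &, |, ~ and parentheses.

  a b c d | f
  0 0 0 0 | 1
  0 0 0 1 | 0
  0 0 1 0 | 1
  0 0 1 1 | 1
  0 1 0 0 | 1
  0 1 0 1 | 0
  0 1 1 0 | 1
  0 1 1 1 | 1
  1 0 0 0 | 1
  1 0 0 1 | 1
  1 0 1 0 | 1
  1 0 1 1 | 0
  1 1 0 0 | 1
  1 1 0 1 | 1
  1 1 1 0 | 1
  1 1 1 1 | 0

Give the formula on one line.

  ~c = 1100110011001100
  (~c & a) = 0000000011001100
  ~a = 1111111100000000
  (~a & c) = 0011001100000000
  ~d = 1010101010101010
  ((~a & c) | ~d) = 1011101110101010
  ((~c & a) | ((~a & c) | ~d)) = 1011101111101110

((~c & a) | ((~a & c) | ~d))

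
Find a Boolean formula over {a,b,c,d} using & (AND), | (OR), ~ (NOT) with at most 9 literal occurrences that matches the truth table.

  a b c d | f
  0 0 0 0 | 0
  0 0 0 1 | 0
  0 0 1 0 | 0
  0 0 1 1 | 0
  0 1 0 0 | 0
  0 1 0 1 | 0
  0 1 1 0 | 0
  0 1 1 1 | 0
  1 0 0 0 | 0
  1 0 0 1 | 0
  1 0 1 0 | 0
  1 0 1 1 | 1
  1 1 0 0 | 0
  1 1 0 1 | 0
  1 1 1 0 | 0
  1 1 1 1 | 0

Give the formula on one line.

(((d & ~b) & c) & ((~a | ~b) & (a | b)))

  ~b = 1111000011110000
  (d & ~b) = 0101000001010000
  ((d & ~b) & c) = 0001000000010000
  ~a = 1111111100000000
  (~a | ~b) = 1111111111110000
  (a | b) = 0000111111111111
  ((~a | ~b) & (a | b)) = 0000111111110000
  (((d & ~b) & c) & ((~a | ~b) & (a | b))) = 0000000000010000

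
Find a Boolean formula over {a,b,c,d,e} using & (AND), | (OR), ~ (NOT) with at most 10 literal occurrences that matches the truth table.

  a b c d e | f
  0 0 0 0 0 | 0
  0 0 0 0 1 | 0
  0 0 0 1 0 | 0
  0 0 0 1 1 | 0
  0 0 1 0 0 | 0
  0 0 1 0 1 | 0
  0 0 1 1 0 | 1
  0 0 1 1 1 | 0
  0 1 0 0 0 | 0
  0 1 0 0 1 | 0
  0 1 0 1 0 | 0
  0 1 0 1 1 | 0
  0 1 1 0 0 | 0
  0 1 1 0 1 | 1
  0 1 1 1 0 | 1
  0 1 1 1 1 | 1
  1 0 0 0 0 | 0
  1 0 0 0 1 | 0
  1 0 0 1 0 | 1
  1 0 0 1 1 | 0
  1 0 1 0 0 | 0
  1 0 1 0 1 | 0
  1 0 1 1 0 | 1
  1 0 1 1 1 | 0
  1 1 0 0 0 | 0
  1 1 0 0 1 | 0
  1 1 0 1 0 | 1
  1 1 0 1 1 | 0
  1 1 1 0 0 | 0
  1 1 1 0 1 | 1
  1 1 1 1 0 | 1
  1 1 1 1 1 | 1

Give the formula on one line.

  (b & c) = 00000000000011110000000000001111
  ~c = 11110000111100001111000011110000
  ~b = 11111111000000001111111100000000
  (~c | ~b) = 11111111111100001111111111110000
  ((~c | ~b) | e) = 11111111111101011111111111110101
  ((b & c) & ((~c | ~b) | e)) = 00000000000001010000000000000101
  ~e = 10101010101010101010101010101010
  (d & ~e) = 00100010001000100010001000100010
  (((b & c) & ((~c | ~b) | e)) | (d & ~e)) = 00100010001001110010001000100111
  (c | a) = 00001111000011111111111111111111
  ((((b & c) & ((~c | ~b) | e)) | (d & ~e)) & (c | a)) = 00000010000001110010001000100111

((((b & c) & ((~c | ~b) | e)) | (d & ~e)) & (c | a))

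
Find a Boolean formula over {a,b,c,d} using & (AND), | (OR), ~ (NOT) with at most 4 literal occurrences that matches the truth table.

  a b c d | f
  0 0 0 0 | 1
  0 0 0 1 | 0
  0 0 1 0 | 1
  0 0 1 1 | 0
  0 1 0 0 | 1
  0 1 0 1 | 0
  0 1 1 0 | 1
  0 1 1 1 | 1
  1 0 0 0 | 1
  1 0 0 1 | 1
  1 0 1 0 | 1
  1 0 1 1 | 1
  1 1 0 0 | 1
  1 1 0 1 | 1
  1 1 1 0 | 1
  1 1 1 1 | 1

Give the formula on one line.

  ~d = 1010101010101010
  (c & b) = 0000001100000011
  (~d | (c & b)) = 1010101110101011
  ((~d | (c & b)) | a) = 1010101111111111

((~d | (c & b)) | a)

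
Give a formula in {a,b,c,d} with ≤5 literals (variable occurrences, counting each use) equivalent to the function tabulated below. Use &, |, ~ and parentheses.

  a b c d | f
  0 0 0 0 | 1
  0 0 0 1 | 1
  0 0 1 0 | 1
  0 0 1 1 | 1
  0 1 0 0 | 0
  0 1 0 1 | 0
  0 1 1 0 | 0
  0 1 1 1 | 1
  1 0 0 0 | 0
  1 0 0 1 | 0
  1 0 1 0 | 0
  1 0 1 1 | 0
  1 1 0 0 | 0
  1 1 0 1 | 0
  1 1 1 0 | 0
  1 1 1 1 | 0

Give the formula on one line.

  ~a = 1111111100000000
  ~b = 1111000011110000
  (c & d) = 0001000100010001
  (~b | (c & d)) = 1111000111110001
  (~a & (~b | (c & d))) = 1111000100000000

(~a & (~b | (c & d)))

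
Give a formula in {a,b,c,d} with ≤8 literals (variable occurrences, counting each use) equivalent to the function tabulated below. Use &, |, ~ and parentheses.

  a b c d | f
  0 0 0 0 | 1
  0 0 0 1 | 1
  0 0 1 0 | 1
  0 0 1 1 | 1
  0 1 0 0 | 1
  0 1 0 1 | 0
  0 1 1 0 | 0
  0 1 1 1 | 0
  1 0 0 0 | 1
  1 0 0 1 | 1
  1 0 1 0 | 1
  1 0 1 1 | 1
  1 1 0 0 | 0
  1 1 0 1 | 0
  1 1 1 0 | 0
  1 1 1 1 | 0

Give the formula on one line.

  ~b = 1111000011110000
  ~a = 1111111100000000
  (~b | ~a) = 1111111111110000
  (d & (~b | ~a)) = 0101010101010000
  ((d & (~b | ~a)) | ~a) = 1111111101010000
  ~c = 1100110011001100
  ~d = 1010101010101010
  (~c & ~d) = 1000100010001000
  (((d & (~b | ~a)) | ~a) & (~c & ~d)) = 1000100000000000
  ((((d & (~b | ~a)) | ~a) & (~c & ~d)) | ~b) = 1111100011110000

((((d & (~b | ~a)) | ~a) & (~c & ~d)) | ~b)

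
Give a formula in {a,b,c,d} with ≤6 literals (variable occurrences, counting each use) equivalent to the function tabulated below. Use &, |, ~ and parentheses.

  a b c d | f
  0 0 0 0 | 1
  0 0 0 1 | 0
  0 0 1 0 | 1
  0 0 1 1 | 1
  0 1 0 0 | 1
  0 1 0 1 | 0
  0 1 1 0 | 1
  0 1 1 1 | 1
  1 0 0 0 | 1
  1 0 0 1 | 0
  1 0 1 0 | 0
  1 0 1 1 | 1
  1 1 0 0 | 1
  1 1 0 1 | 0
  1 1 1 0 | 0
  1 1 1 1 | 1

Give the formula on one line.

(((~a | ~c) | d) & (c | ~d))

  ~a = 1111111100000000
  ~c = 1100110011001100
  (~a | ~c) = 1111111111001100
  ((~a | ~c) | d) = 1111111111011101
  ~d = 1010101010101010
  (c | ~d) = 1011101110111011
  (((~a | ~c) | d) & (c | ~d)) = 1011101110011001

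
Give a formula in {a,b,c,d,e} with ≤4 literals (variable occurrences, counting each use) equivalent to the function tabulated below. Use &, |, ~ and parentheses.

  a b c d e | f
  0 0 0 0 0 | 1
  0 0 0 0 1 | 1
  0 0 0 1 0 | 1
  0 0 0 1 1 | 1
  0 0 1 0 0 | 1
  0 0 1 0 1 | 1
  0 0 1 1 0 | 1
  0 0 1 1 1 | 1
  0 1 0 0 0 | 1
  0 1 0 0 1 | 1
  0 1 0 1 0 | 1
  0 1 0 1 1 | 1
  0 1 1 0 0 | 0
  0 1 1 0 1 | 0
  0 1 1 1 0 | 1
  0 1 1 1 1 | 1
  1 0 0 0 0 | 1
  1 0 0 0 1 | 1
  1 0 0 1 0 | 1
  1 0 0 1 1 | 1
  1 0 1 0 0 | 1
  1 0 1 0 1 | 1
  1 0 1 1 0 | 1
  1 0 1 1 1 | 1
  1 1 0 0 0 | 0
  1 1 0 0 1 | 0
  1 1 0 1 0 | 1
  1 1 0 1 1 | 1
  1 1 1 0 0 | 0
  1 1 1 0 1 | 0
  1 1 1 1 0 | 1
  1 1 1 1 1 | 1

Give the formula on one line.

((~b | d) | (~a & ~c))

  ~b = 11111111000000001111111100000000
  (~b | d) = 11111111001100111111111100110011
  ~a = 11111111111111110000000000000000
  ~c = 11110000111100001111000011110000
  (~a & ~c) = 11110000111100000000000000000000
  ((~b | d) | (~a & ~c)) = 11111111111100111111111100110011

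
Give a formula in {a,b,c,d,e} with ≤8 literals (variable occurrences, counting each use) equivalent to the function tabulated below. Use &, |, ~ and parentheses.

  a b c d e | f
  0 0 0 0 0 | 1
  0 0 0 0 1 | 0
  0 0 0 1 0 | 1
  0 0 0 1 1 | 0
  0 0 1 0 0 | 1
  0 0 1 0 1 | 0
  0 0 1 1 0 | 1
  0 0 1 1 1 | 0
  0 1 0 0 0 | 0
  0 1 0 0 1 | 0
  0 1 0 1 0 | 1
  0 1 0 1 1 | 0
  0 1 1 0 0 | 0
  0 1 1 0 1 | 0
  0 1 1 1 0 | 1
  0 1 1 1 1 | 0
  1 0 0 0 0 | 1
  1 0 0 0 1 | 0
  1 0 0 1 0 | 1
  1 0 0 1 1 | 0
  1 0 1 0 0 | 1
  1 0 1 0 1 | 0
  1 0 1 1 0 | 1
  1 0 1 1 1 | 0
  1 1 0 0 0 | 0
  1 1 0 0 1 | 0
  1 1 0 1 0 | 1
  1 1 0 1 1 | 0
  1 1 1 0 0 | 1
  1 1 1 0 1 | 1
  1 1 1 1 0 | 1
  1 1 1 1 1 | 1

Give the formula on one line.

  ~c = 11110000111100001111000011110000
  (a | ~c) = 11110000111100001111111111111111
  ((a | ~c) & c) = 00000000000000000000111100001111
  (((a | ~c) & c) & b) = 00000000000000000000000000001111
  ~b = 11111111000000001111111100000000
  (d | ~b) = 11111111001100111111111100110011
  ~e = 10101010101010101010101010101010
  ((d | ~b) & ~e) = 10101010001000101010101000100010
  ((((a | ~c) & c) & b) | ((d | ~b) & ~e)) = 10101010001000101010101000101111

((((a | ~c) & c) & b) | ((d | ~b) & ~e))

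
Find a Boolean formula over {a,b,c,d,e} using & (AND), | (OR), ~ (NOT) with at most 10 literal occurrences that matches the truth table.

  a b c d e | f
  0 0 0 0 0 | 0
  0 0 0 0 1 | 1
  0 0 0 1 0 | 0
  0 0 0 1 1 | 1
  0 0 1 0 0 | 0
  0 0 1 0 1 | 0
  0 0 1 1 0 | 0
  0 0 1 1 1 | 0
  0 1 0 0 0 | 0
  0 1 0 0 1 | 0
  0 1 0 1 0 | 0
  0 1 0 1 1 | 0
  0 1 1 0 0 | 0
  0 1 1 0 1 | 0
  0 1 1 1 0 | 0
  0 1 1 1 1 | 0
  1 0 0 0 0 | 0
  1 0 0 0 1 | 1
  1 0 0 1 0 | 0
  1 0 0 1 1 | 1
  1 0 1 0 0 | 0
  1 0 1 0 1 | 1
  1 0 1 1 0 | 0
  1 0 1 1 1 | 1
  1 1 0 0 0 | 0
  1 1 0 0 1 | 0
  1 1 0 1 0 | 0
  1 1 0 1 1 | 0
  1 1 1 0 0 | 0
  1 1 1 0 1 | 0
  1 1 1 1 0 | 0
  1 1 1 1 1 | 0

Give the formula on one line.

  ~e = 10101010101010101010101010101010
  (~e & a) = 00000000000000001010101010101010
  (e | (~e & a)) = 01010101010101011111111111111111
  ~a = 11111111111111110000000000000000
  (~a & ~e) = 10101010101010100000000000000000
  ~c = 11110000111100001111000011110000
  (a | ~c) = 11110000111100001111111111111111
  ~b = 11111111000000001111111100000000
  ((a | ~c) & ~b) = 11110000000000001111111100000000
  (((a | ~c) & ~b) & e) = 01010000000000000101010100000000
  ((~a & ~e) | (((a | ~c) & ~b) & e)) = 11111010101010100101010100000000
  ((e | (~e & a)) & ((~a & ~e) | (((a | ~c) & ~b) & e))) = 01010000000000000101010100000000

((e | (~e & a)) & ((~a & ~e) | (((a | ~c) & ~b) & e)))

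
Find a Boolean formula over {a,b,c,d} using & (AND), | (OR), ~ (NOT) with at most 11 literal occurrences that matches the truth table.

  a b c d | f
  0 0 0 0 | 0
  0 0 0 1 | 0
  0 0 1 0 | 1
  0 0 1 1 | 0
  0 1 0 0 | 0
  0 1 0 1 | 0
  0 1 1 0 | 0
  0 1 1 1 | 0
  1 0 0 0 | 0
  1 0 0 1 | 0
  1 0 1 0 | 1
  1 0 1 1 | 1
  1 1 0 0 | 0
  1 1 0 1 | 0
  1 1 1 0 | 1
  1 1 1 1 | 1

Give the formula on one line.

  ~d = 1010101010101010
  (a | ~d) = 1010101011111111
  ~c = 1100110011001100
  ((a | ~d) | ~c) = 1110111011111111
  (c & ((a | ~d) | ~c)) = 0010001000110011
  (~d | (c & ((a | ~d) | ~c))) = 1010101010111011
  (c & (~d | (c & ((a | ~d) | ~c)))) = 0010001000110011
  ~b = 1111000011110000
  (~b | a) = 1111000011111111
  ((c & (~d | (c & ((a | ~d) | ~c)))) & (~b | a)) = 0010000000110011

((c & (~d | (c & ((a | ~d) | ~c)))) & (~b | a))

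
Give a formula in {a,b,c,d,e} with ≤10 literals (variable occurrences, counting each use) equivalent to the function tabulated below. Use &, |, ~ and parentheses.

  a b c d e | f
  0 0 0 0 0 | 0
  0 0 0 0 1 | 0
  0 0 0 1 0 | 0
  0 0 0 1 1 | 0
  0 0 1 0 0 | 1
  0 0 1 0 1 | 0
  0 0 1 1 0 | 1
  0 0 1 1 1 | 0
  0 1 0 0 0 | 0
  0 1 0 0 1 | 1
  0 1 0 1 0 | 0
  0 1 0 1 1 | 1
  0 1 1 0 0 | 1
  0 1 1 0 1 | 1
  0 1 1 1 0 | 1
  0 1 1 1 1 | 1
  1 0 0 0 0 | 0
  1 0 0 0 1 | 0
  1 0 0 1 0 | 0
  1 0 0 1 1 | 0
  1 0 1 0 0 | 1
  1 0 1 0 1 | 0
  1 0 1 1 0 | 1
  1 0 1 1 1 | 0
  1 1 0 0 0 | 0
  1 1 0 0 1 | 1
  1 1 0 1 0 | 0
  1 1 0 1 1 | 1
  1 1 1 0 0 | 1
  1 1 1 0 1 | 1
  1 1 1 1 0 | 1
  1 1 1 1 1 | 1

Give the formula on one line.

  ~a = 11111111111111110000000000000000
  (c & ~a) = 00001111000011110000000000000000
  ~c = 11110000111100001111000011110000
  (e & ~c) = 01010000010100000101000001010000
  (a & c) = 00000000000000000000111100001111
  ((e & ~c) | (a & c)) = 01010000010100000101111101011111
  ((c & ~a) | ((e & ~c) | (a & c))) = 01011111010111110101111101011111
  ~e = 10101010101010101010101010101010
  (b | ~e) = 10101010111111111010101011111111
  (((c & ~a) | ((e & ~c) | (a & c))) & (b | ~e)) = 00001010010111110000101001011111

(((c & ~a) | ((e & ~c) | (a & c))) & (b | ~e))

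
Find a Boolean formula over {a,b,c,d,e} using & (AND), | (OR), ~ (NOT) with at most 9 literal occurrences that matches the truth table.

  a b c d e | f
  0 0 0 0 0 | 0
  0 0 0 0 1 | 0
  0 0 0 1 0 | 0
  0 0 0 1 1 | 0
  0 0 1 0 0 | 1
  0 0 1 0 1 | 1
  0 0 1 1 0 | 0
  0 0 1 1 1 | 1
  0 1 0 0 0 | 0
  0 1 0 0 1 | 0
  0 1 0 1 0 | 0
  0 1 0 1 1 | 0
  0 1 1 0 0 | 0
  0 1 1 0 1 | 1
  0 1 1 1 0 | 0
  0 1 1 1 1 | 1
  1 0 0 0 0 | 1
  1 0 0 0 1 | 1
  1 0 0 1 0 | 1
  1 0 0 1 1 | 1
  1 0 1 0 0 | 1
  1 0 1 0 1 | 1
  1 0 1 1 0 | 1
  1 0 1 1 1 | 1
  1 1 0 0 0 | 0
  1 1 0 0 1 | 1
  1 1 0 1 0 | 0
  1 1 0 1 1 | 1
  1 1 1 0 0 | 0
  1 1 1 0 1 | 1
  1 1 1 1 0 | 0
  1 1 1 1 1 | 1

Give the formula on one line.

((~b & ((c | a) & (~d | (~b & a)))) | ((c | a) & e))

  ~b = 11111111000000001111111100000000
  (c | a) = 00001111000011111111111111111111
  ~d = 11001100110011001100110011001100
  (~b & a) = 00000000000000001111111100000000
  (~d | (~b & a)) = 11001100110011001111111111001100
  ((c | a) & (~d | (~b & a))) = 00001100000011001111111111001100
  (~b & ((c | a) & (~d | (~b & a)))) = 00001100000000001111111100000000
  ((c | a) & e) = 00000101000001010101010101010101
  ((~b & ((c | a) & (~d | (~b & a)))) | ((c | a) & e)) = 00001101000001011111111101010101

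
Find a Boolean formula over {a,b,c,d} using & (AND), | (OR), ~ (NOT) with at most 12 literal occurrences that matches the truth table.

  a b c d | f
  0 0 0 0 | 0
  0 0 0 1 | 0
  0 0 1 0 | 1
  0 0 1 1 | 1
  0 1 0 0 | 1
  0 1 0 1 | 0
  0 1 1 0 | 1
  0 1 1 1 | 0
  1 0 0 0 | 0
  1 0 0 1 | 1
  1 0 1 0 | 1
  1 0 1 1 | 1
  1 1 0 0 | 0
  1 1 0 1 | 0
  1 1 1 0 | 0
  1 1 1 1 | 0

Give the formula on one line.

  ~a = 1111111100000000
  (~a | d) = 1111111101010101
  ~d = 1010101010101010
  (d | b) = 0101111101011111
  (~d & (d | b)) = 0000101000001010
  ((~a | d) & (~d & (d | b))) = 0000101000000000
  (a & d) = 0000000001010101
  (c | (a & d)) = 0011001101110111
  ~b = 1111000011110000
  ((c | (a & d)) & ~b) = 0011000001110000
  (((~a | d) & (~d & (d | b))) | ((c | (a & d)) & ~b)) = 0011101001110000

(((~a | d) & (~d & (d | b))) | ((c | (a & d)) & ~b))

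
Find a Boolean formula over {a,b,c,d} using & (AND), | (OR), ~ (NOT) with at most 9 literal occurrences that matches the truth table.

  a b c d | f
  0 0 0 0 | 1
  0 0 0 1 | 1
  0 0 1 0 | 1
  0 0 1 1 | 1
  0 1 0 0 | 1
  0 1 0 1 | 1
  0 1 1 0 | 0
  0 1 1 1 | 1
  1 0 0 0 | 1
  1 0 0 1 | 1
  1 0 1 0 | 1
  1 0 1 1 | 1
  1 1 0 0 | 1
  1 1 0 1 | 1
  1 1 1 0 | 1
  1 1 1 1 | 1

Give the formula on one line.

  ~b = 1111000011110000
  (a | ~b) = 1111000011111111
  ~a = 1111111100000000
  (c & d) = 0001000100010001
  (~a & (c & d)) = 0001000100000000
  ((a | ~b) | (~a & (c & d))) = 1111000111111111
  ~c = 1100110011001100
  (~c | a) = 1100110011111111
  (((a | ~b) | (~a & (c & d))) | (~c | a)) = 1111110111111111

(((a | ~b) | (~a & (c & d))) | (~c | a))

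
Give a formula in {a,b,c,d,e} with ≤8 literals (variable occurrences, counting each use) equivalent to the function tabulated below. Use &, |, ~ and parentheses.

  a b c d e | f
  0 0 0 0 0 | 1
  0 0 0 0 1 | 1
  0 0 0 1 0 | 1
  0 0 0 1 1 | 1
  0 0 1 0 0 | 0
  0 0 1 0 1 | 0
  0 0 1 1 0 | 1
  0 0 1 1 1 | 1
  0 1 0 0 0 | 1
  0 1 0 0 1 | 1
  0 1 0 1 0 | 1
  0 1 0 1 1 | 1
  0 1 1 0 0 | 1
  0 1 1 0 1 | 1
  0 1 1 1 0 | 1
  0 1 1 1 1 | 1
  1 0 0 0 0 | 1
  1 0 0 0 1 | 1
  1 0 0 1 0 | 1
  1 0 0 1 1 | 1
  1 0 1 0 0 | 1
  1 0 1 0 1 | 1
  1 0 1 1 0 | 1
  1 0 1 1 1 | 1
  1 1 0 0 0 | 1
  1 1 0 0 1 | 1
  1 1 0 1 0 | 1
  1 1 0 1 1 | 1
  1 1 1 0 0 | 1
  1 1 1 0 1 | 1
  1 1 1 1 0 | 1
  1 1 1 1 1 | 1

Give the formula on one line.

((d | a) | ((((~e | a) & d) | b) | (~c | b)))

  (d | a) = 00110011001100111111111111111111
  ~e = 10101010101010101010101010101010
  (~e | a) = 10101010101010101111111111111111
  ((~e | a) & d) = 00100010001000100011001100110011
  (((~e | a) & d) | b) = 00100010111111110011001111111111
  ~c = 11110000111100001111000011110000
  (~c | b) = 11110000111111111111000011111111
  ((((~e | a) & d) | b) | (~c | b)) = 11110010111111111111001111111111
  ((d | a) | ((((~e | a) & d) | b) | (~c | b))) = 11110011111111111111111111111111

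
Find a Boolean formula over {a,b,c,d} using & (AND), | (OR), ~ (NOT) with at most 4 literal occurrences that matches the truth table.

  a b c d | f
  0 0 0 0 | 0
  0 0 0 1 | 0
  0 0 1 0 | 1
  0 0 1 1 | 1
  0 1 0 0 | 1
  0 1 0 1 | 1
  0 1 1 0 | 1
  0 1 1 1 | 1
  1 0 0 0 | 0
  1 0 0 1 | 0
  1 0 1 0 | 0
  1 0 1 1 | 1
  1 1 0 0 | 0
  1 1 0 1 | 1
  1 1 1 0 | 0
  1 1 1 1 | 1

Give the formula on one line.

((~a | d) & (c | b))

  ~a = 1111111100000000
  (~a | d) = 1111111101010101
  (c | b) = 0011111100111111
  ((~a | d) & (c | b)) = 0011111100010101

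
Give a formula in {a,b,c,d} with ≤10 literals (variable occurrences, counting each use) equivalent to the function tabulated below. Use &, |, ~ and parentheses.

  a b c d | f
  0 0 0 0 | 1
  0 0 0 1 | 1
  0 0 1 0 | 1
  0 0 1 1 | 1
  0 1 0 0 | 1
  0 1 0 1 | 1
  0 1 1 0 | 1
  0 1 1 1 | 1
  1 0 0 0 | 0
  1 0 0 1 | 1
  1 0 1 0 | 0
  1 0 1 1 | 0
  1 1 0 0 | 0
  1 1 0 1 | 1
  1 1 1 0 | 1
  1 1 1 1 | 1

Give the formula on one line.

(((b | ~c) | ~a) & (~a | ((c | d) & a)))

  ~c = 1100110011001100
  (b | ~c) = 1100111111001111
  ~a = 1111111100000000
  ((b | ~c) | ~a) = 1111111111001111
  (c | d) = 0111011101110111
  ((c | d) & a) = 0000000001110111
  (~a | ((c | d) & a)) = 1111111101110111
  (((b | ~c) | ~a) & (~a | ((c | d) & a))) = 1111111101000111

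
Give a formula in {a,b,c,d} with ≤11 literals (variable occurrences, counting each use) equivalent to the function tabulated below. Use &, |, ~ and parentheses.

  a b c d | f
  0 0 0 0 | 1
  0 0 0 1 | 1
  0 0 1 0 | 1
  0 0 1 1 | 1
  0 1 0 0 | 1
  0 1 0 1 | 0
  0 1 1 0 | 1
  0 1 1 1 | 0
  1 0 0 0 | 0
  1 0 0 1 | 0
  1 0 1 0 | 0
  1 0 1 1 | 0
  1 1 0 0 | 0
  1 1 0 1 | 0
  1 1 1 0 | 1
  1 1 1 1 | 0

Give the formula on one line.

  ~d = 1010101010101010
  ~b = 1111000011110000
  (~d | ~b) = 1111101011111010
  (d & ~b) = 0101000001010000
  ~c = 1100110011001100
  ((d & ~b) | ~c) = 1101110011011100
  (((d & ~b) | ~c) & a) = 0000000011011100
  ((~d | ~b) | (((d & ~b) | ~c) & a)) = 1111101011111110
  ~a = 1111111100000000
  (b & c) = 0000001100000011
  (~a | (b & c)) = 1111111100000011
  (((~d | ~b) | (((d & ~b) | ~c) & a)) & (~a | (b & c))) = 1111101000000010

(((~d | ~b) | (((d & ~b) | ~c) & a)) & (~a | (b & c)))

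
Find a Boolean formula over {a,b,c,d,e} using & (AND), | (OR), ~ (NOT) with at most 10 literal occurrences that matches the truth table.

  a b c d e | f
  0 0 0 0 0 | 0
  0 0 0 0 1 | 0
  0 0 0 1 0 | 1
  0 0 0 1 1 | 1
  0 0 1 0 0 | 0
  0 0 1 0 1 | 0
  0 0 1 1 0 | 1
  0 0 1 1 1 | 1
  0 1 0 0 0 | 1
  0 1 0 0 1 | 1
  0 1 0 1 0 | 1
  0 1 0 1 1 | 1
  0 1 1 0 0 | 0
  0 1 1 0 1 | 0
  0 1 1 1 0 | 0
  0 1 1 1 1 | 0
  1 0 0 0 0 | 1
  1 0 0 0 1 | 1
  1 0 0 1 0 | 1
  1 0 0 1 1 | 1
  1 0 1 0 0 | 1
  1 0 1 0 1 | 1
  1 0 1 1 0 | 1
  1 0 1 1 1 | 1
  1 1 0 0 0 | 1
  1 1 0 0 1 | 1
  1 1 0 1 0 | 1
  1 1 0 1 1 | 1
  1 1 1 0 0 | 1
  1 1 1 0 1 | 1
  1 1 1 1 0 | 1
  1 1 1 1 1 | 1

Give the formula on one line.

((((a | ~c) & c) | (b & ~c)) | (a | ((~b | ~d) & d)))

  ~c = 11110000111100001111000011110000
  (a | ~c) = 11110000111100001111111111111111
  ((a | ~c) & c) = 00000000000000000000111100001111
  (b & ~c) = 00000000111100000000000011110000
  (((a | ~c) & c) | (b & ~c)) = 00000000111100000000111111111111
  ~b = 11111111000000001111111100000000
  ~d = 11001100110011001100110011001100
  (~b | ~d) = 11111111110011001111111111001100
  ((~b | ~d) & d) = 00110011000000000011001100000000
  (a | ((~b | ~d) & d)) = 00110011000000001111111111111111
  ((((a | ~c) & c) | (b & ~c)) | (a | ((~b | ~d) & d))) = 00110011111100001111111111111111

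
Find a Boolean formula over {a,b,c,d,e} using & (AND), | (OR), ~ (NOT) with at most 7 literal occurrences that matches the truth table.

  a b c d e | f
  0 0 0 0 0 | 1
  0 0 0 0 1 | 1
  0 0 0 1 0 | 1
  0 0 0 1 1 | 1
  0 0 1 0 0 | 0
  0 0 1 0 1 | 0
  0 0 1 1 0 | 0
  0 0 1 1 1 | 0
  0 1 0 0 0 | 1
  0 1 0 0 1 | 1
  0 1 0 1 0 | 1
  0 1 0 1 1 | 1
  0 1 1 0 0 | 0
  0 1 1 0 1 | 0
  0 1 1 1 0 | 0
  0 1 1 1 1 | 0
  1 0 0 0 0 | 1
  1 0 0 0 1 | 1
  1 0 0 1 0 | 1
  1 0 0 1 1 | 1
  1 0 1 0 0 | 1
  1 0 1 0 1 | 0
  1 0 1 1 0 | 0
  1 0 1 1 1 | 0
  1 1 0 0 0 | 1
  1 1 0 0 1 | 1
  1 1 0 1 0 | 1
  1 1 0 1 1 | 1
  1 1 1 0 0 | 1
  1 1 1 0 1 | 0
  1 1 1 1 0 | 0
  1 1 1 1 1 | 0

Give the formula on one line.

(~c | (~d & (a & ~e)))

  ~c = 11110000111100001111000011110000
  ~d = 11001100110011001100110011001100
  ~e = 10101010101010101010101010101010
  (a & ~e) = 00000000000000001010101010101010
  (~d & (a & ~e)) = 00000000000000001000100010001000
  (~c | (~d & (a & ~e))) = 11110000111100001111100011111000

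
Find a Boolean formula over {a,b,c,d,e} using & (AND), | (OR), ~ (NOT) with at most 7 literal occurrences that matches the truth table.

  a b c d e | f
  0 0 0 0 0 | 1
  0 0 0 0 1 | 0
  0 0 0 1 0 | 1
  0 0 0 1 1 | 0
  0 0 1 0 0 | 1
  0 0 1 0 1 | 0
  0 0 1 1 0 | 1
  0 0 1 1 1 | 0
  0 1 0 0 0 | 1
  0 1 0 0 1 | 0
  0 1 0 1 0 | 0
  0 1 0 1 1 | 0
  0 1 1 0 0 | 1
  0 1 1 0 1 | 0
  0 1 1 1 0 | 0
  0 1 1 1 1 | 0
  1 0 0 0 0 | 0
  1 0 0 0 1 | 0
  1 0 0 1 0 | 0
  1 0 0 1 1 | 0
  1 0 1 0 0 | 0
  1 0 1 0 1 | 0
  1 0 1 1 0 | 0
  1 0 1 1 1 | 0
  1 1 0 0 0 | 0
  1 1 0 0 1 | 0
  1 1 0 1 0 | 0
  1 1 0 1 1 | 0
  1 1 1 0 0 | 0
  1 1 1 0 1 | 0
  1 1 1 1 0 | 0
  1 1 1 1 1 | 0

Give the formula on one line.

(((~d | (~b | a)) & ~e) & ~a)

  ~d = 11001100110011001100110011001100
  ~b = 11111111000000001111111100000000
  (~b | a) = 11111111000000001111111111111111
  (~d | (~b | a)) = 11111111110011001111111111111111
  ~e = 10101010101010101010101010101010
  ((~d | (~b | a)) & ~e) = 10101010100010001010101010101010
  ~a = 11111111111111110000000000000000
  (((~d | (~b | a)) & ~e) & ~a) = 10101010100010000000000000000000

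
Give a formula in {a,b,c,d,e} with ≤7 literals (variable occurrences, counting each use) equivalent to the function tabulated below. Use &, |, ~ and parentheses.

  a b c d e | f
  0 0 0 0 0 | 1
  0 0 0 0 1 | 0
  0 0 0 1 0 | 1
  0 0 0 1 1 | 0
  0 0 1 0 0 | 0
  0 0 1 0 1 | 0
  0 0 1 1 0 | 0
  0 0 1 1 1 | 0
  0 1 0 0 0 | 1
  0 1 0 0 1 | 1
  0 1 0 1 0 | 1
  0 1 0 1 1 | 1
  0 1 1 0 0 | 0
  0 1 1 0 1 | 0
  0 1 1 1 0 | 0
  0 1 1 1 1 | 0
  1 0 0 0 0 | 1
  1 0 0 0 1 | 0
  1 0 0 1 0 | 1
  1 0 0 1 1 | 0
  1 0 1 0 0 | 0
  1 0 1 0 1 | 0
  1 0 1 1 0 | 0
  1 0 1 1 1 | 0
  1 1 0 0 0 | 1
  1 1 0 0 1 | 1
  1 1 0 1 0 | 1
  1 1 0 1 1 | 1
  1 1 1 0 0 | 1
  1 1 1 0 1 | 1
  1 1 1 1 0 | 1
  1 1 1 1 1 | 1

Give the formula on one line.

  ~c = 11110000111100001111000011110000
  ~e = 10101010101010101010101010101010
  (~c & ~e) = 10100000101000001010000010100000
  (~c | a) = 11110000111100001111111111111111
  ((~c | a) & b) = 00000000111100000000000011111111
  ((~c & ~e) | ((~c | a) & b)) = 10100000111100001010000011111111

((~c & ~e) | ((~c | a) & b))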